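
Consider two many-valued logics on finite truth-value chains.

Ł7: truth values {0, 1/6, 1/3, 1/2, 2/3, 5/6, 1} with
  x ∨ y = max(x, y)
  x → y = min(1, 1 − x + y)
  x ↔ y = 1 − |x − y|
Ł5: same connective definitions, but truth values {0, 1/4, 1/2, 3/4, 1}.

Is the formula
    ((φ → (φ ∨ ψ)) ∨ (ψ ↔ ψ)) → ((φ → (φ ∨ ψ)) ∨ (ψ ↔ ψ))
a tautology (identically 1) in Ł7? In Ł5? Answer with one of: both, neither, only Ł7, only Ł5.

In Ł7: every assignment gives 1 — tautology.
In Ł5: every assignment gives 1 — tautology.

both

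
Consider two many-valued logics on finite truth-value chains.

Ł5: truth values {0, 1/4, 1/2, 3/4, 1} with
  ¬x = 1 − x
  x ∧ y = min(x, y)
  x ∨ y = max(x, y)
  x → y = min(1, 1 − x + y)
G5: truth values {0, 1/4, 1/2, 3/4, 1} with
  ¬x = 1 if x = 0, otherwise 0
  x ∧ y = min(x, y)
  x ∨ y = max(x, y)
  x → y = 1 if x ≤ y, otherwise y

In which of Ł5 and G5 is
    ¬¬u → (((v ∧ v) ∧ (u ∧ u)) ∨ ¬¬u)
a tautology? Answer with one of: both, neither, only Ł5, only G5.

In Ł5: every assignment gives 1 — tautology.
In G5: every assignment gives 1 — tautology.

both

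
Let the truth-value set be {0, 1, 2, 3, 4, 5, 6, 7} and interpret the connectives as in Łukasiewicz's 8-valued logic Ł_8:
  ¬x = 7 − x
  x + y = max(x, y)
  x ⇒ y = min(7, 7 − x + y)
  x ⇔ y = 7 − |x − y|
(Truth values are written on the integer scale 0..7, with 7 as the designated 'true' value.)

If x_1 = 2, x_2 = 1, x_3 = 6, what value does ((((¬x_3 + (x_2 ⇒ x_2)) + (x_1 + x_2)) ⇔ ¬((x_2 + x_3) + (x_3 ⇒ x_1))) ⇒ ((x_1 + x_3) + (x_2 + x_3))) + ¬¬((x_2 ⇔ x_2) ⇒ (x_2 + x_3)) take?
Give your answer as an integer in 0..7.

7

¬x_3 = ¬6 = 1
x_2 ⇒ x_2 = 1 ⇒ 1 = 7
¬x_3 + (x_2 ⇒ x_2) = 1 + 7 = 7
x_1 + x_2 = 2 + 1 = 2
(¬x_3 + (x_2 ⇒ x_2)) + (x_1 + x_2) = 7 + 2 = 7
x_2 + x_3 = 1 + 6 = 6
x_3 ⇒ x_1 = 6 ⇒ 2 = 3
(x_2 + x_3) + (x_3 ⇒ x_1) = 6 + 3 = 6
¬((x_2 + x_3) + (x_3 ⇒ x_1)) = ¬6 = 1
((¬x_3 + (x_2 ⇒ x_2)) + (x_1 + x_2)) ⇔ ¬((x_2 + x_3) + (x_3 ⇒ x_1)) = 7 ⇔ 1 = 1
x_1 + x_3 = 2 + 6 = 6
x_2 + x_3 = 1 + 6 = 6
(x_1 + x_3) + (x_2 + x_3) = 6 + 6 = 6
(((¬x_3 + (x_2 ⇒ x_2)) + (x_1 + x_2)) ⇔ ¬((x_2 + x_3) + (x_3 ⇒ x_1))) ⇒ ((x_1 + x_3) + (x_2 + x_3)) = 1 ⇒ 6 = 7
x_2 ⇔ x_2 = 1 ⇔ 1 = 7
x_2 + x_3 = 1 + 6 = 6
(x_2 ⇔ x_2) ⇒ (x_2 + x_3) = 7 ⇒ 6 = 6
¬((x_2 ⇔ x_2) ⇒ (x_2 + x_3)) = ¬6 = 1
¬¬((x_2 ⇔ x_2) ⇒ (x_2 + x_3)) = ¬1 = 6
((((¬x_3 + (x_2 ⇒ x_2)) + (x_1 + x_2)) ⇔ ¬((x_2 + x_3) + (x_3 ⇒ x_1))) ⇒ ((x_1 + x_3) + (x_2 + x_3))) + ¬¬((x_2 ⇔ x_2) ⇒ (x_2 + x_3)) = 7 + 6 = 7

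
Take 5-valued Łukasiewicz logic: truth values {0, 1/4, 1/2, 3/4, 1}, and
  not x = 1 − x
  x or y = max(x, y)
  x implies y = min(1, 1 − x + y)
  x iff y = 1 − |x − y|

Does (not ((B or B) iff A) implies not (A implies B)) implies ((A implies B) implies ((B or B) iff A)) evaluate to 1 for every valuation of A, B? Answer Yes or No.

At A = 1/2, B = 1, for instance:
B or B = 1 or 1 = 1
(B or B) iff A = 1 iff 1/2 = 1/2
not ((B or B) iff A) = not 1/2 = 1/2
A implies B = 1/2 implies 1 = 1
not (A implies B) = not 1 = 0
not ((B or B) iff A) implies not (A implies B) = 1/2 implies 0 = 1/2
(A implies B) implies ((B or B) iff A) = 1 implies 1/2 = 1/2
(not ((B or B) iff A) implies not (A implies B)) implies ((A implies B) implies ((B or B) iff A)) = 1/2 implies 1/2 = 1
and checking the remaining 24 assignments likewise gives ≥ 1 in every case.

Yes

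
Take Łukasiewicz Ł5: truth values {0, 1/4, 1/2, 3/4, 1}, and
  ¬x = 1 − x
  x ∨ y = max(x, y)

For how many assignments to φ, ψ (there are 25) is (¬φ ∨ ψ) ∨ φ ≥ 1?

13

value 1: 13 assignments (counts)
value 3/4: 9 assignments
value 1/2: 3 assignments
So 13 of the 25 assignments meet the threshold.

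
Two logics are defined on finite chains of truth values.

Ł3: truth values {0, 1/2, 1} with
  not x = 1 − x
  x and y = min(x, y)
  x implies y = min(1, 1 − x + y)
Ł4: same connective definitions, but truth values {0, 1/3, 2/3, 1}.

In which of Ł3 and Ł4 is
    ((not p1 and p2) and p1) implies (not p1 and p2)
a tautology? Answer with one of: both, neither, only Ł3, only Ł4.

both

In Ł3: every assignment gives 1 — tautology.
In Ł4: every assignment gives 1 — tautology.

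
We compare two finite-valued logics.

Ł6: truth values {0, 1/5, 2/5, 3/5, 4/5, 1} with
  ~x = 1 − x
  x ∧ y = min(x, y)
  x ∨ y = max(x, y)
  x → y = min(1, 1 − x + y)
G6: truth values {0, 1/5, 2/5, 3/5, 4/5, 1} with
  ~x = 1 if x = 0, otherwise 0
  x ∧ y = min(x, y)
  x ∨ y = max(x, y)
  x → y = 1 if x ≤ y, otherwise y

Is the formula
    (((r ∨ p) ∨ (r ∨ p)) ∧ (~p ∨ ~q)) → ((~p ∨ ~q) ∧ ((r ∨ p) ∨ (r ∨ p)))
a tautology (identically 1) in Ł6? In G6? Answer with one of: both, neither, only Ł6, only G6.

both

In Ł6: every assignment gives 1 — tautology.
In G6: every assignment gives 1 — tautology.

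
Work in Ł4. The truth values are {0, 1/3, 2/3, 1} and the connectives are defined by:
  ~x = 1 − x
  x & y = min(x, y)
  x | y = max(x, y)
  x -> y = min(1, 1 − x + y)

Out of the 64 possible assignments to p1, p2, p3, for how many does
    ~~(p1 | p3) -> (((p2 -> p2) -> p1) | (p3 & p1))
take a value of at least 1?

value 1: 40 assignments (counts)
value 2/3: 12 assignments
value 1/3: 8 assignments
value 0: 4 assignments
So 40 of the 64 assignments meet the threshold.

40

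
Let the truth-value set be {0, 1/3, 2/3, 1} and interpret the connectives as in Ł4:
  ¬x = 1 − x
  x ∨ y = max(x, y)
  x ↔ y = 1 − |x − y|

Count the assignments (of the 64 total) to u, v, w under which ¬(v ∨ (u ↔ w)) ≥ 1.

2

value 1: 2 assignments (counts)
value 2/3: 10 assignments
value 1/3: 24 assignments
value 0: 28 assignments
So 2 of the 64 assignments meet the threshold.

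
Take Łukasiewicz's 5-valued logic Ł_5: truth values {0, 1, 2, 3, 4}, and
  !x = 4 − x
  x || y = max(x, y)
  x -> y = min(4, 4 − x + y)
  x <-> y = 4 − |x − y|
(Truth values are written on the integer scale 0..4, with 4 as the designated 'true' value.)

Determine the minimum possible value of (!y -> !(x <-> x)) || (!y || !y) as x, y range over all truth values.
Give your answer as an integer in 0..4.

2

Take x = 0, y = 2:
!y = !2 = 2
x <-> x = 0 <-> 0 = 4
!(x <-> x) = !4 = 0
!y -> !(x <-> x) = 2 -> 0 = 2
!y = !2 = 2
!y = !2 = 2
!y || !y = 2 || 2 = 2
(!y -> !(x <-> x)) || (!y || !y) = 2 || 2 = 2
No assignment yields a value below 2, so this is the minimum.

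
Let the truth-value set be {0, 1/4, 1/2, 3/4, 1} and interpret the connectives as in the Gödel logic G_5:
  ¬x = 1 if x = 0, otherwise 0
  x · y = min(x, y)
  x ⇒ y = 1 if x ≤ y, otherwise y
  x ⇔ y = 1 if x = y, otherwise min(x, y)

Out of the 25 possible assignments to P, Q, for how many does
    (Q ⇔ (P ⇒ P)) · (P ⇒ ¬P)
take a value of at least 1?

1

value 1: 1 assignment (counts)
value 3/4: 1 assignment
value 1/2: 1 assignment
value 1/4: 1 assignment
value 0: 21 assignments
So 1 of the 25 assignments meets the threshold.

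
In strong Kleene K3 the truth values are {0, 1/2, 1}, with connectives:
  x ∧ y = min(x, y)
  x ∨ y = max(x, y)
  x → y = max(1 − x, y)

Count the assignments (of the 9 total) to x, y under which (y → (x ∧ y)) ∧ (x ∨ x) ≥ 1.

2

x = 0, y = 0 ↦ 0  <
x = 0, y = 1/2 ↦ 0  <
x = 0, y = 1 ↦ 0  <
x = 1/2, y = 0 ↦ 1/2  <
x = 1/2, y = 1/2 ↦ 1/2  <
x = 1/2, y = 1 ↦ 1/2  <
x = 1, y = 0 ↦ 1  ≥
x = 1, y = 1/2 ↦ 1/2  <
x = 1, y = 1 ↦ 1  ≥
So 2 of the 9 assignments meet the threshold.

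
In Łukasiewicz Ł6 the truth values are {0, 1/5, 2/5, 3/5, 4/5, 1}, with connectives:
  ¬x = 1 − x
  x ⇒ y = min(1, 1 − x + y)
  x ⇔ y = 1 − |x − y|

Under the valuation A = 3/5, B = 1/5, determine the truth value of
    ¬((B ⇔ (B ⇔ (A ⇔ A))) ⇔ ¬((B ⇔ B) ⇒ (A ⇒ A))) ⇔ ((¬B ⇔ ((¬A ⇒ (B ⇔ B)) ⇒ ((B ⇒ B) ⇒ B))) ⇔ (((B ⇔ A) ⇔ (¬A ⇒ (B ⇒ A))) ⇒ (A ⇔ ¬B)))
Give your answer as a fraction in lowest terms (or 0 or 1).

2/5

A ⇔ A = 3/5 ⇔ 3/5 = 1
B ⇔ (A ⇔ A) = 1/5 ⇔ 1 = 1/5
B ⇔ (B ⇔ (A ⇔ A)) = 1/5 ⇔ 1/5 = 1
B ⇔ B = 1/5 ⇔ 1/5 = 1
A ⇒ A = 3/5 ⇒ 3/5 = 1
(B ⇔ B) ⇒ (A ⇒ A) = 1 ⇒ 1 = 1
¬((B ⇔ B) ⇒ (A ⇒ A)) = ¬1 = 0
(B ⇔ (B ⇔ (A ⇔ A))) ⇔ ¬((B ⇔ B) ⇒ (A ⇒ A)) = 1 ⇔ 0 = 0
¬((B ⇔ (B ⇔ (A ⇔ A))) ⇔ ¬((B ⇔ B) ⇒ (A ⇒ A))) = ¬0 = 1
¬B = ¬1/5 = 4/5
¬A = ¬3/5 = 2/5
B ⇔ B = 1/5 ⇔ 1/5 = 1
¬A ⇒ (B ⇔ B) = 2/5 ⇒ 1 = 1
B ⇒ B = 1/5 ⇒ 1/5 = 1
(B ⇒ B) ⇒ B = 1 ⇒ 1/5 = 1/5
(¬A ⇒ (B ⇔ B)) ⇒ ((B ⇒ B) ⇒ B) = 1 ⇒ 1/5 = 1/5
¬B ⇔ ((¬A ⇒ (B ⇔ B)) ⇒ ((B ⇒ B) ⇒ B)) = 4/5 ⇔ 1/5 = 2/5
B ⇔ A = 1/5 ⇔ 3/5 = 3/5
¬A = ¬3/5 = 2/5
B ⇒ A = 1/5 ⇒ 3/5 = 1
¬A ⇒ (B ⇒ A) = 2/5 ⇒ 1 = 1
(B ⇔ A) ⇔ (¬A ⇒ (B ⇒ A)) = 3/5 ⇔ 1 = 3/5
¬B = ¬1/5 = 4/5
A ⇔ ¬B = 3/5 ⇔ 4/5 = 4/5
((B ⇔ A) ⇔ (¬A ⇒ (B ⇒ A))) ⇒ (A ⇔ ¬B) = 3/5 ⇒ 4/5 = 1
(¬B ⇔ ((¬A ⇒ (B ⇔ B)) ⇒ ((B ⇒ B) ⇒ B))) ⇔ (((B ⇔ A) ⇔ (¬A ⇒ (B ⇒ A))) ⇒ (A ⇔ ¬B)) = 2/5 ⇔ 1 = 2/5
¬((B ⇔ (B ⇔ (A ⇔ A))) ⇔ ¬((B ⇔ B) ⇒ (A ⇒ A))) ⇔ ((¬B ⇔ ((¬A ⇒ (B ⇔ B)) ⇒ ((B ⇒ B) ⇒ B))) ⇔ (((B ⇔ A) ⇔ (¬A ⇒ (B ⇒ A))) ⇒ (A ⇔ ¬B))) = 1 ⇔ 2/5 = 2/5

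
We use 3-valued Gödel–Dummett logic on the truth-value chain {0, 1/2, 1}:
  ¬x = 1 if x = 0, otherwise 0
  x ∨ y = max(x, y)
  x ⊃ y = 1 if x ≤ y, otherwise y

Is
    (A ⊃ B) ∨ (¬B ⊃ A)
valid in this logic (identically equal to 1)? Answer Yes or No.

No

Counterexample: take A = 1/2, B = 0.
A ⊃ B = 1/2 ⊃ 0 = 0
¬B = ¬0 = 1
¬B ⊃ A = 1 ⊃ 1/2 = 1/2
(A ⊃ B) ∨ (¬B ⊃ A) = 0 ∨ 1/2 = 1/2
This gives 1/2 ≠ 1.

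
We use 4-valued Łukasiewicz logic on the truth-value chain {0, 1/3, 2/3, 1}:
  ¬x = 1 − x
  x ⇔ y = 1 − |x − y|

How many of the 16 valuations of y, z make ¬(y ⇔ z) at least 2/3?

y = 0, z = 0 ↦ 0  <
y = 0, z = 1/3 ↦ 1/3  <
y = 0, z = 2/3 ↦ 2/3  ≥
y = 0, z = 1 ↦ 1  ≥
y = 1/3, z = 0 ↦ 1/3  <
y = 1/3, z = 1/3 ↦ 0  <
y = 1/3, z = 2/3 ↦ 1/3  <
y = 1/3, z = 1 ↦ 2/3  ≥
y = 2/3, z = 0 ↦ 2/3  ≥
y = 2/3, z = 1/3 ↦ 1/3  <
y = 2/3, z = 2/3 ↦ 0  <
y = 2/3, z = 1 ↦ 1/3  <
y = 1, z = 0 ↦ 1  ≥
y = 1, z = 1/3 ↦ 2/3  ≥
y = 1, z = 2/3 ↦ 1/3  <
y = 1, z = 1 ↦ 0  <
So 6 of the 16 assignments meet the threshold.

6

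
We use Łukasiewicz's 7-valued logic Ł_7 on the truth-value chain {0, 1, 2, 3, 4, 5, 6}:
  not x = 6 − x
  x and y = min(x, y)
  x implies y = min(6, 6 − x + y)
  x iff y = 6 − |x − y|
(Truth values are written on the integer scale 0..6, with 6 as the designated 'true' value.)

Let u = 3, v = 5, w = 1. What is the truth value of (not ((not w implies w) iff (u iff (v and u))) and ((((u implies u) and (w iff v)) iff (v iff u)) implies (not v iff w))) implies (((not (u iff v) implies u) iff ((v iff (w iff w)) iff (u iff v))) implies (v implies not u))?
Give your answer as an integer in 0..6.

not w = not 1 = 5
not w implies w = 5 implies 1 = 2
v and u = 5 and 3 = 3
u iff (v and u) = 3 iff 3 = 6
(not w implies w) iff (u iff (v and u)) = 2 iff 6 = 2
not ((not w implies w) iff (u iff (v and u))) = not 2 = 4
u implies u = 3 implies 3 = 6
w iff v = 1 iff 5 = 2
(u implies u) and (w iff v) = 6 and 2 = 2
v iff u = 5 iff 3 = 4
((u implies u) and (w iff v)) iff (v iff u) = 2 iff 4 = 4
not v = not 5 = 1
not v iff w = 1 iff 1 = 6
(((u implies u) and (w iff v)) iff (v iff u)) implies (not v iff w) = 4 implies 6 = 6
not ((not w implies w) iff (u iff (v and u))) and ((((u implies u) and (w iff v)) iff (v iff u)) implies (not v iff w)) = 4 and 6 = 4
u iff v = 3 iff 5 = 4
not (u iff v) = not 4 = 2
not (u iff v) implies u = 2 implies 3 = 6
w iff w = 1 iff 1 = 6
v iff (w iff w) = 5 iff 6 = 5
u iff v = 3 iff 5 = 4
(v iff (w iff w)) iff (u iff v) = 5 iff 4 = 5
(not (u iff v) implies u) iff ((v iff (w iff w)) iff (u iff v)) = 6 iff 5 = 5
not u = not 3 = 3
v implies not u = 5 implies 3 = 4
((not (u iff v) implies u) iff ((v iff (w iff w)) iff (u iff v))) implies (v implies not u) = 5 implies 4 = 5
(not ((not w implies w) iff (u iff (v and u))) and ((((u implies u) and (w iff v)) iff (v iff u)) implies (not v iff w))) implies (((not (u iff v) implies u) iff ((v iff (w iff w)) iff (u iff v))) implies (v implies not u)) = 4 implies 5 = 6

6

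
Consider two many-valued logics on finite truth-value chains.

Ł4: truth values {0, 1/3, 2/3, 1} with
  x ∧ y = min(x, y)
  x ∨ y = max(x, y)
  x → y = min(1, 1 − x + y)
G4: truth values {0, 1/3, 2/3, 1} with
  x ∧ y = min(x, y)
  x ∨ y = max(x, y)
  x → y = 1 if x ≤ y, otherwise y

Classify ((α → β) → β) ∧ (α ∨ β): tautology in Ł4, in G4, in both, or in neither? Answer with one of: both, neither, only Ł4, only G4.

In Ł4: at α = 0, β = 0 the value is 0 — not a tautology.
In G4: at α = 0, β = 0 the value is 0 — not a tautology.

neither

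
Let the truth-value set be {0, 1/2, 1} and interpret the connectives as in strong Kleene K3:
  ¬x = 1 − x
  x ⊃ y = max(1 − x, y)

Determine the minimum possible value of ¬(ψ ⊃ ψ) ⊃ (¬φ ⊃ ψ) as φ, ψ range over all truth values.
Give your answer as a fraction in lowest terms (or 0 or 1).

1/2

Take φ = 0, ψ = 1/2:
ψ ⊃ ψ = 1/2 ⊃ 1/2 = 1/2
¬(ψ ⊃ ψ) = ¬1/2 = 1/2
¬φ = ¬0 = 1
¬φ ⊃ ψ = 1 ⊃ 1/2 = 1/2
¬(ψ ⊃ ψ) ⊃ (¬φ ⊃ ψ) = 1/2 ⊃ 1/2 = 1/2
No assignment yields a value below 1/2, so this is the minimum.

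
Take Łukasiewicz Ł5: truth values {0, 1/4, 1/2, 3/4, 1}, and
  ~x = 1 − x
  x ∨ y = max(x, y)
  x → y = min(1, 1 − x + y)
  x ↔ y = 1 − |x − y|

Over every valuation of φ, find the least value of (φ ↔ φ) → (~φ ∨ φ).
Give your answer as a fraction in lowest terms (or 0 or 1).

Take φ = 1/2:
φ ↔ φ = 1/2 ↔ 1/2 = 1
~φ = ~1/2 = 1/2
~φ ∨ φ = 1/2 ∨ 1/2 = 1/2
(φ ↔ φ) → (~φ ∨ φ) = 1 → 1/2 = 1/2
No assignment yields a value below 1/2, so this is the minimum.

1/2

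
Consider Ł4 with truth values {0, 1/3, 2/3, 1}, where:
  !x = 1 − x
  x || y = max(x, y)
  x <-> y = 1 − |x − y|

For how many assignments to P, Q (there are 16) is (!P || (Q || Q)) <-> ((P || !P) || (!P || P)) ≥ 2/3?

P = 0, Q = 0 ↦ 1  ≥
P = 0, Q = 1/3 ↦ 1  ≥
P = 0, Q = 2/3 ↦ 1  ≥
P = 0, Q = 1 ↦ 1  ≥
P = 1/3, Q = 0 ↦ 1  ≥
P = 1/3, Q = 1/3 ↦ 1  ≥
P = 1/3, Q = 2/3 ↦ 1  ≥
P = 1/3, Q = 1 ↦ 2/3  ≥
P = 2/3, Q = 0 ↦ 2/3  ≥
P = 2/3, Q = 1/3 ↦ 2/3  ≥
P = 2/3, Q = 2/3 ↦ 1  ≥
P = 2/3, Q = 1 ↦ 2/3  ≥
P = 1, Q = 0 ↦ 0  <
P = 1, Q = 1/3 ↦ 1/3  <
P = 1, Q = 2/3 ↦ 2/3  ≥
P = 1, Q = 1 ↦ 1  ≥
So 14 of the 16 assignments meet the threshold.

14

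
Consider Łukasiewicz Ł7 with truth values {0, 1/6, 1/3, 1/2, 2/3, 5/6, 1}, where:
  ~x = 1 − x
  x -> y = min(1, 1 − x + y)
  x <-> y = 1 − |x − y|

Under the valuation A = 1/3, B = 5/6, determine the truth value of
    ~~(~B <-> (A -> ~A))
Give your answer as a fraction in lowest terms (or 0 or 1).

1/6

~B = ~5/6 = 1/6
~A = ~1/3 = 2/3
A -> ~A = 1/3 -> 2/3 = 1
~B <-> (A -> ~A) = 1/6 <-> 1 = 1/6
~(~B <-> (A -> ~A)) = ~1/6 = 5/6
~~(~B <-> (A -> ~A)) = ~5/6 = 1/6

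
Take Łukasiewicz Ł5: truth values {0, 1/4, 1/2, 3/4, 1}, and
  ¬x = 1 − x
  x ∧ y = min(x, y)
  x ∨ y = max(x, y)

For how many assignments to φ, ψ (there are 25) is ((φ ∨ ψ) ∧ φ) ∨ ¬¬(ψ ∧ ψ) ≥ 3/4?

16

value 1: 9 assignments (counts)
value 3/4: 7 assignments (counts)
value 1/2: 5 assignments
value 1/4: 3 assignments
value 0: 1 assignment
So 16 of the 25 assignments meet the threshold.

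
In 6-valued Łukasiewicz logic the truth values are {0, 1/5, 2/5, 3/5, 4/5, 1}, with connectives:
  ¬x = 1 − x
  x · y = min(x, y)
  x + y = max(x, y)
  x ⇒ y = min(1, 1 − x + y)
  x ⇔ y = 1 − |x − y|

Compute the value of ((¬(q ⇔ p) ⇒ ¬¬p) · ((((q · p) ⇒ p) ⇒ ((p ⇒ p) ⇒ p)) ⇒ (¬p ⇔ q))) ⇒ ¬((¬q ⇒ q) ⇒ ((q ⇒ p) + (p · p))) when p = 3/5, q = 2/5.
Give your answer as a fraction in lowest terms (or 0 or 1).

q ⇔ p = 2/5 ⇔ 3/5 = 4/5
¬(q ⇔ p) = ¬4/5 = 1/5
¬p = ¬3/5 = 2/5
¬¬p = ¬2/5 = 3/5
¬(q ⇔ p) ⇒ ¬¬p = 1/5 ⇒ 3/5 = 1
q · p = 2/5 · 3/5 = 2/5
(q · p) ⇒ p = 2/5 ⇒ 3/5 = 1
p ⇒ p = 3/5 ⇒ 3/5 = 1
(p ⇒ p) ⇒ p = 1 ⇒ 3/5 = 3/5
((q · p) ⇒ p) ⇒ ((p ⇒ p) ⇒ p) = 1 ⇒ 3/5 = 3/5
¬p = ¬3/5 = 2/5
¬p ⇔ q = 2/5 ⇔ 2/5 = 1
(((q · p) ⇒ p) ⇒ ((p ⇒ p) ⇒ p)) ⇒ (¬p ⇔ q) = 3/5 ⇒ 1 = 1
(¬(q ⇔ p) ⇒ ¬¬p) · ((((q · p) ⇒ p) ⇒ ((p ⇒ p) ⇒ p)) ⇒ (¬p ⇔ q)) = 1 · 1 = 1
¬q = ¬2/5 = 3/5
¬q ⇒ q = 3/5 ⇒ 2/5 = 4/5
q ⇒ p = 2/5 ⇒ 3/5 = 1
p · p = 3/5 · 3/5 = 3/5
(q ⇒ p) + (p · p) = 1 + 3/5 = 1
(¬q ⇒ q) ⇒ ((q ⇒ p) + (p · p)) = 4/5 ⇒ 1 = 1
¬((¬q ⇒ q) ⇒ ((q ⇒ p) + (p · p))) = ¬1 = 0
((¬(q ⇔ p) ⇒ ¬¬p) · ((((q · p) ⇒ p) ⇒ ((p ⇒ p) ⇒ p)) ⇒ (¬p ⇔ q))) ⇒ ¬((¬q ⇒ q) ⇒ ((q ⇒ p) + (p · p))) = 1 ⇒ 0 = 0

0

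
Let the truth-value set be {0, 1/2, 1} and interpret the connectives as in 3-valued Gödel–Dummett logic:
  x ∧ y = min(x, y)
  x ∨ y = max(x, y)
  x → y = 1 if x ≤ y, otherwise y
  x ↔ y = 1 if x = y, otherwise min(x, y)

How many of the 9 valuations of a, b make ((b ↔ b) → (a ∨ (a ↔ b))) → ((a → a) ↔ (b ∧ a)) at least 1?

4

a = 0, b = 0 ↦ 0  <
a = 0, b = 1/2 ↦ 1  ≥
a = 0, b = 1 ↦ 1  ≥
a = 1/2, b = 0 ↦ 0  <
a = 1/2, b = 1/2 ↦ 1/2  <
a = 1/2, b = 1 ↦ 1  ≥
a = 1, b = 0 ↦ 0  <
a = 1, b = 1/2 ↦ 1/2  <
a = 1, b = 1 ↦ 1  ≥
So 4 of the 9 assignments meet the threshold.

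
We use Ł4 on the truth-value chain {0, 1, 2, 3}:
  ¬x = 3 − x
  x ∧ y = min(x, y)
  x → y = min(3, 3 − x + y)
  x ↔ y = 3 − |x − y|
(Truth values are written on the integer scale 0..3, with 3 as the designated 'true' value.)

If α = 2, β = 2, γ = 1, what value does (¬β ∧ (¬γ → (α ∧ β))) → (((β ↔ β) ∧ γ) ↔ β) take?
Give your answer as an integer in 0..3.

3

¬β = ¬2 = 1
¬γ = ¬1 = 2
α ∧ β = 2 ∧ 2 = 2
¬γ → (α ∧ β) = 2 → 2 = 3
¬β ∧ (¬γ → (α ∧ β)) = 1 ∧ 3 = 1
β ↔ β = 2 ↔ 2 = 3
(β ↔ β) ∧ γ = 3 ∧ 1 = 1
((β ↔ β) ∧ γ) ↔ β = 1 ↔ 2 = 2
(¬β ∧ (¬γ → (α ∧ β))) → (((β ↔ β) ∧ γ) ↔ β) = 1 → 2 = 3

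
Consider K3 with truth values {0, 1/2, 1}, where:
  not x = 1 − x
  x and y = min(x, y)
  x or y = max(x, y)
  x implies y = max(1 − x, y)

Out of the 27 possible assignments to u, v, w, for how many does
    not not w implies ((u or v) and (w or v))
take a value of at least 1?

value 1: 17 assignments (counts)
value 1/2: 9 assignments
value 0: 1 assignment
So 17 of the 27 assignments meet the threshold.

17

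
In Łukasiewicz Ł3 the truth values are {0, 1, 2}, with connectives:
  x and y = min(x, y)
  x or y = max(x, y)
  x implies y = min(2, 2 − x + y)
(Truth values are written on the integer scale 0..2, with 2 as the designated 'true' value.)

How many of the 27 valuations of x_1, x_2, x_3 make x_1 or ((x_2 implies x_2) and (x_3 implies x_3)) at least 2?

27

value 2: 27 assignments (counts)
So 27 of the 27 assignments meet the threshold.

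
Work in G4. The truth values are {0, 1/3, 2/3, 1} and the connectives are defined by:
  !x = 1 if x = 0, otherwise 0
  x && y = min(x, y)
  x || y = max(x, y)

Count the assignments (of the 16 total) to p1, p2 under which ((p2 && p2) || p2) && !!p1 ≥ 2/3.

p1 = 0, p2 = 0 ↦ 0  <
p1 = 0, p2 = 1/3 ↦ 0  <
p1 = 0, p2 = 2/3 ↦ 0  <
p1 = 0, p2 = 1 ↦ 0  <
p1 = 1/3, p2 = 0 ↦ 0  <
p1 = 1/3, p2 = 1/3 ↦ 1/3  <
p1 = 1/3, p2 = 2/3 ↦ 2/3  ≥
p1 = 1/3, p2 = 1 ↦ 1  ≥
p1 = 2/3, p2 = 0 ↦ 0  <
p1 = 2/3, p2 = 1/3 ↦ 1/3  <
p1 = 2/3, p2 = 2/3 ↦ 2/3  ≥
p1 = 2/3, p2 = 1 ↦ 1  ≥
p1 = 1, p2 = 0 ↦ 0  <
p1 = 1, p2 = 1/3 ↦ 1/3  <
p1 = 1, p2 = 2/3 ↦ 2/3  ≥
p1 = 1, p2 = 1 ↦ 1  ≥
So 6 of the 16 assignments meet the threshold.

6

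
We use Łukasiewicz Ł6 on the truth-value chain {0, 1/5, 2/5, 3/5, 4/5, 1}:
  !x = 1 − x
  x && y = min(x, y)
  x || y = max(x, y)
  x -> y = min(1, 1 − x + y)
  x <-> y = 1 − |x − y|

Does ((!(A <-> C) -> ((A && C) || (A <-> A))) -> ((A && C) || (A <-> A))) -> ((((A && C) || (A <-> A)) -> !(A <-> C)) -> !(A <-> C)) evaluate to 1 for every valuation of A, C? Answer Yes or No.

At A = 0, C = 4/5, for instance:
A <-> C = 0 <-> 4/5 = 1/5
!(A <-> C) = !1/5 = 4/5
A && C = 0 && 4/5 = 0
A <-> A = 0 <-> 0 = 1
(A && C) || (A <-> A) = 0 || 1 = 1
!(A <-> C) -> ((A && C) || (A <-> A)) = 4/5 -> 1 = 1
(!(A <-> C) -> ((A && C) || (A <-> A))) -> ((A && C) || (A <-> A)) = 1 -> 1 = 1
((A && C) || (A <-> A)) -> !(A <-> C) = 1 -> 4/5 = 4/5
(((A && C) || (A <-> A)) -> !(A <-> C)) -> !(A <-> C) = 4/5 -> 4/5 = 1
((!(A <-> C) -> ((A && C) || (A <-> A))) -> ((A && C) || (A <-> A))) -> ((((A && C) || (A <-> A)) -> !(A <-> C)) -> !(A <-> C)) = 1 -> 1 = 1
and checking the remaining 35 assignments likewise gives ≥ 1 in every case.

Yes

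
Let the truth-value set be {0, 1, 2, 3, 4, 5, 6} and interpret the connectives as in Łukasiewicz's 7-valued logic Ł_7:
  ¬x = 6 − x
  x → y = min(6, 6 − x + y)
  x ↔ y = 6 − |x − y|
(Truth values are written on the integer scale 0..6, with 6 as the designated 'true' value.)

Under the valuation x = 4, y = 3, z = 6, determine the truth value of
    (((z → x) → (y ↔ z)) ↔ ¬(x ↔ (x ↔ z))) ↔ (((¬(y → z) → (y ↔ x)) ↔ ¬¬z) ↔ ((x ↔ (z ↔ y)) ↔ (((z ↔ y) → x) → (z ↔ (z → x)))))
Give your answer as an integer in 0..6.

z → x = 6 → 4 = 4
y ↔ z = 3 ↔ 6 = 3
(z → x) → (y ↔ z) = 4 → 3 = 5
x ↔ z = 4 ↔ 6 = 4
x ↔ (x ↔ z) = 4 ↔ 4 = 6
¬(x ↔ (x ↔ z)) = ¬6 = 0
((z → x) → (y ↔ z)) ↔ ¬(x ↔ (x ↔ z)) = 5 ↔ 0 = 1
y → z = 3 → 6 = 6
¬(y → z) = ¬6 = 0
y ↔ x = 3 ↔ 4 = 5
¬(y → z) → (y ↔ x) = 0 → 5 = 6
¬z = ¬6 = 0
¬¬z = ¬0 = 6
(¬(y → z) → (y ↔ x)) ↔ ¬¬z = 6 ↔ 6 = 6
z ↔ y = 6 ↔ 3 = 3
x ↔ (z ↔ y) = 4 ↔ 3 = 5
z ↔ y = 6 ↔ 3 = 3
(z ↔ y) → x = 3 → 4 = 6
z → x = 6 → 4 = 4
z ↔ (z → x) = 6 ↔ 4 = 4
((z ↔ y) → x) → (z ↔ (z → x)) = 6 → 4 = 4
(x ↔ (z ↔ y)) ↔ (((z ↔ y) → x) → (z ↔ (z → x))) = 5 ↔ 4 = 5
((¬(y → z) → (y ↔ x)) ↔ ¬¬z) ↔ ((x ↔ (z ↔ y)) ↔ (((z ↔ y) → x) → (z ↔ (z → x)))) = 6 ↔ 5 = 5
(((z → x) → (y ↔ z)) ↔ ¬(x ↔ (x ↔ z))) ↔ (((¬(y → z) → (y ↔ x)) ↔ ¬¬z) ↔ ((x ↔ (z ↔ y)) ↔ (((z ↔ y) → x) → (z ↔ (z → x))))) = 1 ↔ 5 = 2

2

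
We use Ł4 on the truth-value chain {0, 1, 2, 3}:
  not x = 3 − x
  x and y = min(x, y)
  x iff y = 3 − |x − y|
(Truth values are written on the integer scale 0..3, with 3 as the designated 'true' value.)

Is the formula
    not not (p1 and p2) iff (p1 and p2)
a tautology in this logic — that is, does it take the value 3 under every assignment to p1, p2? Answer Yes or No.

p1 = 0, p2 = 0 ↦ 3
p1 = 0, p2 = 1 ↦ 3
p1 = 0, p2 = 2 ↦ 3
p1 = 0, p2 = 3 ↦ 3
p1 = 1, p2 = 0 ↦ 3
p1 = 1, p2 = 1 ↦ 3
p1 = 1, p2 = 2 ↦ 3
p1 = 1, p2 = 3 ↦ 3
p1 = 2, p2 = 0 ↦ 3
p1 = 2, p2 = 1 ↦ 3
p1 = 2, p2 = 2 ↦ 3
p1 = 2, p2 = 3 ↦ 3
p1 = 3, p2 = 0 ↦ 3
p1 = 3, p2 = 1 ↦ 3
p1 = 3, p2 = 2 ↦ 3
p1 = 3, p2 = 3 ↦ 3
Every assignment gives a value ≥ 3.

Yes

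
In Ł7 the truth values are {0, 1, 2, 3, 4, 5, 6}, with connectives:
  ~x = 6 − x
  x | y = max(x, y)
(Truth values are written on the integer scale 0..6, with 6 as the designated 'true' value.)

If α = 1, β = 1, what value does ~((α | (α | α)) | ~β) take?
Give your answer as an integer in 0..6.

1

α | α = 1 | 1 = 1
α | (α | α) = 1 | 1 = 1
~β = ~1 = 5
(α | (α | α)) | ~β = 1 | 5 = 5
~((α | (α | α)) | ~β) = ~5 = 1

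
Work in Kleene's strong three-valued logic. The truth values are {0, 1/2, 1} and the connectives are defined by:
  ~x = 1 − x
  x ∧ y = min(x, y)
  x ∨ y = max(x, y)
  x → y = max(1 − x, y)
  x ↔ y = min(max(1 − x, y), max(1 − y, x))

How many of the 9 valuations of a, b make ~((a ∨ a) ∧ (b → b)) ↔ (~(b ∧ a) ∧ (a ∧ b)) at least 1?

2

a = 0, b = 0 ↦ 0  <
a = 0, b = 1/2 ↦ 0  <
a = 0, b = 1 ↦ 0  <
a = 1/2, b = 0 ↦ 1/2  <
a = 1/2, b = 1/2 ↦ 1/2  <
a = 1/2, b = 1 ↦ 1/2  <
a = 1, b = 0 ↦ 1  ≥
a = 1, b = 1/2 ↦ 1/2  <
a = 1, b = 1 ↦ 1  ≥
So 2 of the 9 assignments meet the threshold.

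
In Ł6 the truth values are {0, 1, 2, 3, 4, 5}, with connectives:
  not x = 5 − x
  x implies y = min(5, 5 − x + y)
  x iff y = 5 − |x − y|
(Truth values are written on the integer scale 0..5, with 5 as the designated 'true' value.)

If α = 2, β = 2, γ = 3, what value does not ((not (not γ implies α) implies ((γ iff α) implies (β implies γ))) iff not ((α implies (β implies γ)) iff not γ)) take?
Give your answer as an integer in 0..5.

not γ = not 3 = 2
not γ implies α = 2 implies 2 = 5
not (not γ implies α) = not 5 = 0
γ iff α = 3 iff 2 = 4
β implies γ = 2 implies 3 = 5
(γ iff α) implies (β implies γ) = 4 implies 5 = 5
not (not γ implies α) implies ((γ iff α) implies (β implies γ)) = 0 implies 5 = 5
β implies γ = 2 implies 3 = 5
α implies (β implies γ) = 2 implies 5 = 5
not γ = not 3 = 2
(α implies (β implies γ)) iff not γ = 5 iff 2 = 2
not ((α implies (β implies γ)) iff not γ) = not 2 = 3
(not (not γ implies α) implies ((γ iff α) implies (β implies γ))) iff not ((α implies (β implies γ)) iff not γ) = 5 iff 3 = 3
not ((not (not γ implies α) implies ((γ iff α) implies (β implies γ))) iff not ((α implies (β implies γ)) iff not γ)) = not 3 = 2

2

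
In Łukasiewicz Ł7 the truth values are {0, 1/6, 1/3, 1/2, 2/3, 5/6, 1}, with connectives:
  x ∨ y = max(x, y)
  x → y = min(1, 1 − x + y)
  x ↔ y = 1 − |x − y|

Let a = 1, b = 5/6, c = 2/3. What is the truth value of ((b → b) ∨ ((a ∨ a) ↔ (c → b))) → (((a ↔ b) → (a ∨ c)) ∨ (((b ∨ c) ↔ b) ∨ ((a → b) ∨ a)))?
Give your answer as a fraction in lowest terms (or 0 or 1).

b → b = 5/6 → 5/6 = 1
a ∨ a = 1 ∨ 1 = 1
c → b = 2/3 → 5/6 = 1
(a ∨ a) ↔ (c → b) = 1 ↔ 1 = 1
(b → b) ∨ ((a ∨ a) ↔ (c → b)) = 1 ∨ 1 = 1
a ↔ b = 1 ↔ 5/6 = 5/6
a ∨ c = 1 ∨ 2/3 = 1
(a ↔ b) → (a ∨ c) = 5/6 → 1 = 1
b ∨ c = 5/6 ∨ 2/3 = 5/6
(b ∨ c) ↔ b = 5/6 ↔ 5/6 = 1
a → b = 1 → 5/6 = 5/6
(a → b) ∨ a = 5/6 ∨ 1 = 1
((b ∨ c) ↔ b) ∨ ((a → b) ∨ a) = 1 ∨ 1 = 1
((a ↔ b) → (a ∨ c)) ∨ (((b ∨ c) ↔ b) ∨ ((a → b) ∨ a)) = 1 ∨ 1 = 1
((b → b) ∨ ((a ∨ a) ↔ (c → b))) → (((a ↔ b) → (a ∨ c)) ∨ (((b ∨ c) ↔ b) ∨ ((a → b) ∨ a))) = 1 → 1 = 1

1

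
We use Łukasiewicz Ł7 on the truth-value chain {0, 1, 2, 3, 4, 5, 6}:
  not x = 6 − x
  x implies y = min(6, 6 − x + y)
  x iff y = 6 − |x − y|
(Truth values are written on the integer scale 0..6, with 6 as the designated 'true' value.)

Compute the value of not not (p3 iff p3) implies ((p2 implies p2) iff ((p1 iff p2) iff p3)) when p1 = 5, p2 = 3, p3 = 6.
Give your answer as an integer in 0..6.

p3 iff p3 = 6 iff 6 = 6
not (p3 iff p3) = not 6 = 0
not not (p3 iff p3) = not 0 = 6
p2 implies p2 = 3 implies 3 = 6
p1 iff p2 = 5 iff 3 = 4
(p1 iff p2) iff p3 = 4 iff 6 = 4
(p2 implies p2) iff ((p1 iff p2) iff p3) = 6 iff 4 = 4
not not (p3 iff p3) implies ((p2 implies p2) iff ((p1 iff p2) iff p3)) = 6 implies 4 = 4

4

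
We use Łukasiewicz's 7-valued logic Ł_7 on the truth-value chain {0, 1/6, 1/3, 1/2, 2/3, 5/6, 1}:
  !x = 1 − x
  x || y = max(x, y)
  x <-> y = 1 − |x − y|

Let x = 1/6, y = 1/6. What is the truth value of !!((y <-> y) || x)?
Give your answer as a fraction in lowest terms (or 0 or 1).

y <-> y = 1/6 <-> 1/6 = 1
(y <-> y) || x = 1 || 1/6 = 1
!((y <-> y) || x) = !1 = 0
!!((y <-> y) || x) = !0 = 1

1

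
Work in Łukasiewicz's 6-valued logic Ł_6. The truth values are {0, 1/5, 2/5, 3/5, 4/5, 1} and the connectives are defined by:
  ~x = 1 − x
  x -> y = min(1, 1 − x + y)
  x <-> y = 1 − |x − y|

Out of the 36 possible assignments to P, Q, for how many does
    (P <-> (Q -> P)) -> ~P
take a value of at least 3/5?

value 1: 15 assignments (counts)
value 4/5: 6 assignments (counts)
value 3/5: 2 assignments (counts)
value 2/5: 6 assignments
value 1/5: 1 assignment
value 0: 6 assignments
So 23 of the 36 assignments meet the threshold.

23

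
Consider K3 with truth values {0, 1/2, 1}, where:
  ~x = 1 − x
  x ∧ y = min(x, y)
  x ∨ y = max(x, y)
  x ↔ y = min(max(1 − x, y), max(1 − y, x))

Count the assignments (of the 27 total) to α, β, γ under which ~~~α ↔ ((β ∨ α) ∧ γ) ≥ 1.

4

value 1: 4 assignments (counts)
value 1/2: 15 assignments
value 0: 8 assignments
So 4 of the 27 assignments meet the threshold.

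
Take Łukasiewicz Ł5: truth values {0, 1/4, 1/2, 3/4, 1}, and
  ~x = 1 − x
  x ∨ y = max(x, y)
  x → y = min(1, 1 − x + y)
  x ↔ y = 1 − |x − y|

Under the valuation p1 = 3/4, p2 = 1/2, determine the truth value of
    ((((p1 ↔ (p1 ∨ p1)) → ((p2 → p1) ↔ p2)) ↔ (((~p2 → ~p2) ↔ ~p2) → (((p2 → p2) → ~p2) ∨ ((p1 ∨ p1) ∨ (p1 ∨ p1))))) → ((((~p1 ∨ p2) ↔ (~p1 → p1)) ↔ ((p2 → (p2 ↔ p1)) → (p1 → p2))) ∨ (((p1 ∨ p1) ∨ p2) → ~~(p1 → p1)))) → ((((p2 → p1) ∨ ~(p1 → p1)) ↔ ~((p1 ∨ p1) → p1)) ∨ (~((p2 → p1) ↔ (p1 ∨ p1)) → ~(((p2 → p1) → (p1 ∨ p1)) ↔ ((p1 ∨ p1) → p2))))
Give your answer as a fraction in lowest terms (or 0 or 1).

3/4

p1 ∨ p1 = 3/4 ∨ 3/4 = 3/4
p1 ↔ (p1 ∨ p1) = 3/4 ↔ 3/4 = 1
p2 → p1 = 1/2 → 3/4 = 1
(p2 → p1) ↔ p2 = 1 ↔ 1/2 = 1/2
(p1 ↔ (p1 ∨ p1)) → ((p2 → p1) ↔ p2) = 1 → 1/2 = 1/2
~p2 = ~1/2 = 1/2
~p2 = ~1/2 = 1/2
~p2 → ~p2 = 1/2 → 1/2 = 1
~p2 = ~1/2 = 1/2
(~p2 → ~p2) ↔ ~p2 = 1 ↔ 1/2 = 1/2
p2 → p2 = 1/2 → 1/2 = 1
~p2 = ~1/2 = 1/2
(p2 → p2) → ~p2 = 1 → 1/2 = 1/2
p1 ∨ p1 = 3/4 ∨ 3/4 = 3/4
p1 ∨ p1 = 3/4 ∨ 3/4 = 3/4
(p1 ∨ p1) ∨ (p1 ∨ p1) = 3/4 ∨ 3/4 = 3/4
((p2 → p2) → ~p2) ∨ ((p1 ∨ p1) ∨ (p1 ∨ p1)) = 1/2 ∨ 3/4 = 3/4
((~p2 → ~p2) ↔ ~p2) → (((p2 → p2) → ~p2) ∨ ((p1 ∨ p1) ∨ (p1 ∨ p1))) = 1/2 → 3/4 = 1
((p1 ↔ (p1 ∨ p1)) → ((p2 → p1) ↔ p2)) ↔ (((~p2 → ~p2) ↔ ~p2) → (((p2 → p2) → ~p2) ∨ ((p1 ∨ p1) ∨ (p1 ∨ p1)))) = 1/2 ↔ 1 = 1/2
~p1 = ~3/4 = 1/4
~p1 ∨ p2 = 1/4 ∨ 1/2 = 1/2
~p1 = ~3/4 = 1/4
~p1 → p1 = 1/4 → 3/4 = 1
(~p1 ∨ p2) ↔ (~p1 → p1) = 1/2 ↔ 1 = 1/2
p2 ↔ p1 = 1/2 ↔ 3/4 = 3/4
p2 → (p2 ↔ p1) = 1/2 → 3/4 = 1
p1 → p2 = 3/4 → 1/2 = 3/4
(p2 → (p2 ↔ p1)) → (p1 → p2) = 1 → 3/4 = 3/4
((~p1 ∨ p2) ↔ (~p1 → p1)) ↔ ((p2 → (p2 ↔ p1)) → (p1 → p2)) = 1/2 ↔ 3/4 = 3/4
p1 ∨ p1 = 3/4 ∨ 3/4 = 3/4
(p1 ∨ p1) ∨ p2 = 3/4 ∨ 1/2 = 3/4
p1 → p1 = 3/4 → 3/4 = 1
~(p1 → p1) = ~1 = 0
~~(p1 → p1) = ~0 = 1
((p1 ∨ p1) ∨ p2) → ~~(p1 → p1) = 3/4 → 1 = 1
(((~p1 ∨ p2) ↔ (~p1 → p1)) ↔ ((p2 → (p2 ↔ p1)) → (p1 → p2))) ∨ (((p1 ∨ p1) ∨ p2) → ~~(p1 → p1)) = 3/4 ∨ 1 = 1
(((p1 ↔ (p1 ∨ p1)) → ((p2 → p1) ↔ p2)) ↔ (((~p2 → ~p2) ↔ ~p2) → (((p2 → p2) → ~p2) ∨ ((p1 ∨ p1) ∨ (p1 ∨ p1))))) → ((((~p1 ∨ p2) ↔ (~p1 → p1)) ↔ ((p2 → (p2 ↔ p1)) → (p1 → p2))) ∨ (((p1 ∨ p1) ∨ p2) → ~~(p1 → p1))) = 1/2 → 1 = 1
p2 → p1 = 1/2 → 3/4 = 1
p1 → p1 = 3/4 → 3/4 = 1
~(p1 → p1) = ~1 = 0
(p2 → p1) ∨ ~(p1 → p1) = 1 ∨ 0 = 1
p1 ∨ p1 = 3/4 ∨ 3/4 = 3/4
(p1 ∨ p1) → p1 = 3/4 → 3/4 = 1
~((p1 ∨ p1) → p1) = ~1 = 0
((p2 → p1) ∨ ~(p1 → p1)) ↔ ~((p1 ∨ p1) → p1) = 1 ↔ 0 = 0
p2 → p1 = 1/2 → 3/4 = 1
p1 ∨ p1 = 3/4 ∨ 3/4 = 3/4
(p2 → p1) ↔ (p1 ∨ p1) = 1 ↔ 3/4 = 3/4
~((p2 → p1) ↔ (p1 ∨ p1)) = ~3/4 = 1/4
p2 → p1 = 1/2 → 3/4 = 1
p1 ∨ p1 = 3/4 ∨ 3/4 = 3/4
(p2 → p1) → (p1 ∨ p1) = 1 → 3/4 = 3/4
p1 ∨ p1 = 3/4 ∨ 3/4 = 3/4
(p1 ∨ p1) → p2 = 3/4 → 1/2 = 3/4
((p2 → p1) → (p1 ∨ p1)) ↔ ((p1 ∨ p1) → p2) = 3/4 ↔ 3/4 = 1
~(((p2 → p1) → (p1 ∨ p1)) ↔ ((p1 ∨ p1) → p2)) = ~1 = 0
~((p2 → p1) ↔ (p1 ∨ p1)) → ~(((p2 → p1) → (p1 ∨ p1)) ↔ ((p1 ∨ p1) → p2)) = 1/4 → 0 = 3/4
(((p2 → p1) ∨ ~(p1 → p1)) ↔ ~((p1 ∨ p1) → p1)) ∨ (~((p2 → p1) ↔ (p1 ∨ p1)) → ~(((p2 → p1) → (p1 ∨ p1)) ↔ ((p1 ∨ p1) → p2))) = 0 ∨ 3/4 = 3/4
((((p1 ↔ (p1 ∨ p1)) → ((p2 → p1) ↔ p2)) ↔ (((~p2 → ~p2) ↔ ~p2) → (((p2 → p2) → ~p2) ∨ ((p1 ∨ p1) ∨ (p1 ∨ p1))))) → ((((~p1 ∨ p2) ↔ (~p1 → p1)) ↔ ((p2 → (p2 ↔ p1)) → (p1 → p2))) ∨ (((p1 ∨ p1) ∨ p2) → ~~(p1 → p1)))) → ((((p2 → p1) ∨ ~(p1 → p1)) ↔ ~((p1 ∨ p1) → p1)) ∨ (~((p2 → p1) ↔ (p1 ∨ p1)) → ~(((p2 → p1) → (p1 ∨ p1)) ↔ ((p1 ∨ p1) → p2)))) = 1 → 3/4 = 3/4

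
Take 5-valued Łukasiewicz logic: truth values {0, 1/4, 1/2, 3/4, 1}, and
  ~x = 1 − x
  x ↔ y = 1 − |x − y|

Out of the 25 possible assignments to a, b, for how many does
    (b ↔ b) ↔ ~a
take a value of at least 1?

value 1: 5 assignments (counts)
value 3/4: 5 assignments
value 1/2: 5 assignments
value 1/4: 5 assignments
value 0: 5 assignments
So 5 of the 25 assignments meet the threshold.

5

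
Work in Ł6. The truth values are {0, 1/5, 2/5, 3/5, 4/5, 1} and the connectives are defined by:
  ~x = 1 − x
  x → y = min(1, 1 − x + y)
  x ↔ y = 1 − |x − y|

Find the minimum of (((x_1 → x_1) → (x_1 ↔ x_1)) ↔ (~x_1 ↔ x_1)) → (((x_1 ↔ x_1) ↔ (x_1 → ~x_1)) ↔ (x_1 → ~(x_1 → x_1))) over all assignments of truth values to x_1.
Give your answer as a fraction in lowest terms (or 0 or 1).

4/5

Take x_1 = 2/5:
x_1 → x_1 = 2/5 → 2/5 = 1
x_1 ↔ x_1 = 2/5 ↔ 2/5 = 1
(x_1 → x_1) → (x_1 ↔ x_1) = 1 → 1 = 1
~x_1 = ~2/5 = 3/5
~x_1 ↔ x_1 = 3/5 ↔ 2/5 = 4/5
((x_1 → x_1) → (x_1 ↔ x_1)) ↔ (~x_1 ↔ x_1) = 1 ↔ 4/5 = 4/5
x_1 ↔ x_1 = 2/5 ↔ 2/5 = 1
~x_1 = ~2/5 = 3/5
x_1 → ~x_1 = 2/5 → 3/5 = 1
(x_1 ↔ x_1) ↔ (x_1 → ~x_1) = 1 ↔ 1 = 1
x_1 → x_1 = 2/5 → 2/5 = 1
~(x_1 → x_1) = ~1 = 0
x_1 → ~(x_1 → x_1) = 2/5 → 0 = 3/5
((x_1 ↔ x_1) ↔ (x_1 → ~x_1)) ↔ (x_1 → ~(x_1 → x_1)) = 1 ↔ 3/5 = 3/5
(((x_1 → x_1) → (x_1 ↔ x_1)) ↔ (~x_1 ↔ x_1)) → (((x_1 ↔ x_1) ↔ (x_1 → ~x_1)) ↔ (x_1 → ~(x_1 → x_1))) = 4/5 → 3/5 = 4/5
No assignment yields a value below 4/5, so this is the minimum.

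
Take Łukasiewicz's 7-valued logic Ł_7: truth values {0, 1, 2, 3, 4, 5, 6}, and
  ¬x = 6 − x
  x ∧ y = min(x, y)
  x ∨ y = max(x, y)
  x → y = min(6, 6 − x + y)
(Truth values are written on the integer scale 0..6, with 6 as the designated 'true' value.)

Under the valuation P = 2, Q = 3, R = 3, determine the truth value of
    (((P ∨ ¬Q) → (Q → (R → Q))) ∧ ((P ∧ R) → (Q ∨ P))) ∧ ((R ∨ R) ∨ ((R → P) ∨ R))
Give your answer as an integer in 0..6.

¬Q = ¬3 = 3
P ∨ ¬Q = 2 ∨ 3 = 3
R → Q = 3 → 3 = 6
Q → (R → Q) = 3 → 6 = 6
(P ∨ ¬Q) → (Q → (R → Q)) = 3 → 6 = 6
P ∧ R = 2 ∧ 3 = 2
Q ∨ P = 3 ∨ 2 = 3
(P ∧ R) → (Q ∨ P) = 2 → 3 = 6
((P ∨ ¬Q) → (Q → (R → Q))) ∧ ((P ∧ R) → (Q ∨ P)) = 6 ∧ 6 = 6
R ∨ R = 3 ∨ 3 = 3
R → P = 3 → 2 = 5
(R → P) ∨ R = 5 ∨ 3 = 5
(R ∨ R) ∨ ((R → P) ∨ R) = 3 ∨ 5 = 5
(((P ∨ ¬Q) → (Q → (R → Q))) ∧ ((P ∧ R) → (Q ∨ P))) ∧ ((R ∨ R) ∨ ((R → P) ∨ R)) = 6 ∧ 5 = 5

5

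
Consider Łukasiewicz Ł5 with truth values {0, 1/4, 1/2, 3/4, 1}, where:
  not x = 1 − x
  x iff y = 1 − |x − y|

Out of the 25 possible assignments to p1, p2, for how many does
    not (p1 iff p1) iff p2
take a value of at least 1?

value 1: 5 assignments (counts)
value 3/4: 5 assignments
value 1/2: 5 assignments
value 1/4: 5 assignments
value 0: 5 assignments
So 5 of the 25 assignments meet the threshold.

5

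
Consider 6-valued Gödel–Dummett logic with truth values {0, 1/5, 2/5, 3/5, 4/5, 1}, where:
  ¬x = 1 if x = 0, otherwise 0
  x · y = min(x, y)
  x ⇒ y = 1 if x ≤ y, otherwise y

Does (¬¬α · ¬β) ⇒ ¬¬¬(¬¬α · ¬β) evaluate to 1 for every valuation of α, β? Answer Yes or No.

Counterexample: take α = 1/5, β = 0.
¬α = ¬1/5 = 0
¬¬α = ¬0 = 1
¬β = ¬0 = 1
¬¬α · ¬β = 1 · 1 = 1
¬α = ¬1/5 = 0
¬¬α = ¬0 = 1
¬β = ¬0 = 1
¬¬α · ¬β = 1 · 1 = 1
¬(¬¬α · ¬β) = ¬1 = 0
¬¬(¬¬α · ¬β) = ¬0 = 1
¬¬¬(¬¬α · ¬β) = ¬1 = 0
(¬¬α · ¬β) ⇒ ¬¬¬(¬¬α · ¬β) = 1 ⇒ 0 = 0
This gives 0 ≠ 1.

No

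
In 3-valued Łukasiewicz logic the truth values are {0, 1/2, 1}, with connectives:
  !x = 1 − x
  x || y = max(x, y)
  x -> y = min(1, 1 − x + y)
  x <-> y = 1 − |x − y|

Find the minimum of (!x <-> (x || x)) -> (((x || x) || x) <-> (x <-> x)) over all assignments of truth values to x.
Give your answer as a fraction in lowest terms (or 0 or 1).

Take x = 1/2:
!x = !1/2 = 1/2
x || x = 1/2 || 1/2 = 1/2
!x <-> (x || x) = 1/2 <-> 1/2 = 1
x || x = 1/2 || 1/2 = 1/2
(x || x) || x = 1/2 || 1/2 = 1/2
x <-> x = 1/2 <-> 1/2 = 1
((x || x) || x) <-> (x <-> x) = 1/2 <-> 1 = 1/2
(!x <-> (x || x)) -> (((x || x) || x) <-> (x <-> x)) = 1 -> 1/2 = 1/2
No assignment yields a value below 1/2, so this is the minimum.

1/2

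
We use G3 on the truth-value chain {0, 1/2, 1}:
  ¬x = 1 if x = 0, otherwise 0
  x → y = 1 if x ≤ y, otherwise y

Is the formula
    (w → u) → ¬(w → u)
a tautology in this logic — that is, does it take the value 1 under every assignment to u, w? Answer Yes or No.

Counterexample: take u = 0, w = 0.
w → u = 0 → 0 = 1
w → u = 0 → 0 = 1
¬(w → u) = ¬1 = 0
(w → u) → ¬(w → u) = 1 → 0 = 0
This gives 0 ≠ 1.

No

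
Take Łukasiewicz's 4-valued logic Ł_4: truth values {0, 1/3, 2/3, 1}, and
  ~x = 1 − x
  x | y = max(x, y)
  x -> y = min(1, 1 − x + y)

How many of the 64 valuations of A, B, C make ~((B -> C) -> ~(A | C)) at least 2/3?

37

value 1: 22 assignments (counts)
value 2/3: 15 assignments (counts)
value 1/3: 12 assignments
value 0: 15 assignments
So 37 of the 64 assignments meet the threshold.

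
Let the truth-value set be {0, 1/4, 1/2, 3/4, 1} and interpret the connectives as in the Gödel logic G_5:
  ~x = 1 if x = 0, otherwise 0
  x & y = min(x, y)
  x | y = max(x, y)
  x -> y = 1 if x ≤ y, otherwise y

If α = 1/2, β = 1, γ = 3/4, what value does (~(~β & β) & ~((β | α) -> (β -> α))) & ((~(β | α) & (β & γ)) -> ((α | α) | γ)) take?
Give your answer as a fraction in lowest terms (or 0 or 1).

0

~β = ~1 = 0
~β & β = 0 & 1 = 0
~(~β & β) = ~0 = 1
β | α = 1 | 1/2 = 1
β -> α = 1 -> 1/2 = 1/2
(β | α) -> (β -> α) = 1 -> 1/2 = 1/2
~((β | α) -> (β -> α)) = ~1/2 = 0
~(~β & β) & ~((β | α) -> (β -> α)) = 1 & 0 = 0
β | α = 1 | 1/2 = 1
~(β | α) = ~1 = 0
β & γ = 1 & 3/4 = 3/4
~(β | α) & (β & γ) = 0 & 3/4 = 0
α | α = 1/2 | 1/2 = 1/2
(α | α) | γ = 1/2 | 3/4 = 3/4
(~(β | α) & (β & γ)) -> ((α | α) | γ) = 0 -> 3/4 = 1
(~(~β & β) & ~((β | α) -> (β -> α))) & ((~(β | α) & (β & γ)) -> ((α | α) | γ)) = 0 & 1 = 0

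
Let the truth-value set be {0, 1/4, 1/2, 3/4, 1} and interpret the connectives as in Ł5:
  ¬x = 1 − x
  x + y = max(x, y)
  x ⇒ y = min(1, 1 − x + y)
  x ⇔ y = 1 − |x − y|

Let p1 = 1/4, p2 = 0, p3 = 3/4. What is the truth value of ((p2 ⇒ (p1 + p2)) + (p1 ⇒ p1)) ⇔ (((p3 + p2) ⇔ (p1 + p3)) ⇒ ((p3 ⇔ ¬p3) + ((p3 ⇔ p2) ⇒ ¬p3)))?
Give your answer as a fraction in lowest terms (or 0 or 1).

p1 + p2 = 1/4 + 0 = 1/4
p2 ⇒ (p1 + p2) = 0 ⇒ 1/4 = 1
p1 ⇒ p1 = 1/4 ⇒ 1/4 = 1
(p2 ⇒ (p1 + p2)) + (p1 ⇒ p1) = 1 + 1 = 1
p3 + p2 = 3/4 + 0 = 3/4
p1 + p3 = 1/4 + 3/4 = 3/4
(p3 + p2) ⇔ (p1 + p3) = 3/4 ⇔ 3/4 = 1
¬p3 = ¬3/4 = 1/4
p3 ⇔ ¬p3 = 3/4 ⇔ 1/4 = 1/2
p3 ⇔ p2 = 3/4 ⇔ 0 = 1/4
¬p3 = ¬3/4 = 1/4
(p3 ⇔ p2) ⇒ ¬p3 = 1/4 ⇒ 1/4 = 1
(p3 ⇔ ¬p3) + ((p3 ⇔ p2) ⇒ ¬p3) = 1/2 + 1 = 1
((p3 + p2) ⇔ (p1 + p3)) ⇒ ((p3 ⇔ ¬p3) + ((p3 ⇔ p2) ⇒ ¬p3)) = 1 ⇒ 1 = 1
((p2 ⇒ (p1 + p2)) + (p1 ⇒ p1)) ⇔ (((p3 + p2) ⇔ (p1 + p3)) ⇒ ((p3 ⇔ ¬p3) + ((p3 ⇔ p2) ⇒ ¬p3))) = 1 ⇔ 1 = 1

1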